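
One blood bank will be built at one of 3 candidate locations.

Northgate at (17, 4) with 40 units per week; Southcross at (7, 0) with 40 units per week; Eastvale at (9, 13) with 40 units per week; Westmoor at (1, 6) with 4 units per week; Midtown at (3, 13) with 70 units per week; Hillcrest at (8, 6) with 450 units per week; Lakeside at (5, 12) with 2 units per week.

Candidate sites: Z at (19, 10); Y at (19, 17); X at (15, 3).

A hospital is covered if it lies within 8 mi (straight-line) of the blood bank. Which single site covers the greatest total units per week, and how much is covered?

Coverage radius r = 8 mi; a point is covered iff (Δx)²+(Δy)² ≤ 8² = 64.
  Z (19, 10): covers {Northgate} → 40
  Y (19, 17): covers {none} → 0
  X (15, 3): covers {Northgate, Hillcrest} → 490
Maximum coverage at X: 490 units per week.

X, covering 490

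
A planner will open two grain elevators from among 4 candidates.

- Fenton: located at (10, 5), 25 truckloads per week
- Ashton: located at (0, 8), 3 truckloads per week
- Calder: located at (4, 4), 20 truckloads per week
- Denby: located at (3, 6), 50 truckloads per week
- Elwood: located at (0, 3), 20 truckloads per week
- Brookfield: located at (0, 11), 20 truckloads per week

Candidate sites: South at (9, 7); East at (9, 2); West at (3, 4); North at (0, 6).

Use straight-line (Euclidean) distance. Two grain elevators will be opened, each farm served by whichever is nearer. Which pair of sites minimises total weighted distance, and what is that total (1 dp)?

Evaluate every pair (each demand assigned to the nearer of the two):
  {South, West}: total = 406.5
  {East, West}: total = 429.6
  {South, North}: total = 461.3
  {West, North}: total = 462.8
  {East, North}: total = 484.5
  {South, East}: total = 873.0
Best pair: {South, West} with total 406.5.

{South, West}, total 406.5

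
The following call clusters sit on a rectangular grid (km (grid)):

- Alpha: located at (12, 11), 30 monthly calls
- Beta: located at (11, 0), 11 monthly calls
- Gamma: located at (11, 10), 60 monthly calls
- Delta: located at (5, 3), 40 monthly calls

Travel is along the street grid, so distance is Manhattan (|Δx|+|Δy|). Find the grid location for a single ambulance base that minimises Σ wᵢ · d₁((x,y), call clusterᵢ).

Manhattan distance separates: Σwᵢ(|x−xᵢ|+|y−yᵢ|) = Σwᵢ|x−xᵢ| + Σwᵢ|y−yᵢ|, so x and y are optimised independently as 1-D weighted medians.
Total weight W = 141; half = 70.5.
x-coordinate, sorted with cumulative weight:
  x=5 (Delta, w=40) cum 40
  x=11 (Beta, w=11) cum 51
  x=11 (Gamma, w=60) cum 111  ← median
  x=12 (Alpha, w=30) cum 141
⇒ x* = 11
y-coordinate, sorted with cumulative weight:
  y=0 (Beta, w=11) cum 11
  y=3 (Delta, w=40) cum 51
  y=10 (Gamma, w=60) cum 111  ← median
  y=11 (Alpha, w=30) cum 141
⇒ y* = 10

(11, 10)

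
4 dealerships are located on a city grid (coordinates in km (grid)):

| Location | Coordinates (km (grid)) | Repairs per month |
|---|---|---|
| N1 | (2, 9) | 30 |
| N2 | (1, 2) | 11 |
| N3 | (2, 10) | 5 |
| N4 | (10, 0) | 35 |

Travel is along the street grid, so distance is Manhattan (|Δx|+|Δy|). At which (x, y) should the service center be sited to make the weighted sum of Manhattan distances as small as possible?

Manhattan distance separates: Σwᵢ(|x−xᵢ|+|y−yᵢ|) = Σwᵢ|x−xᵢ| + Σwᵢ|y−yᵢ|, so x and y are optimised independently as 1-D weighted medians.
Total weight W = 81; half = 40.5.
x-coordinate, sorted with cumulative weight:
  x=1 (N2, w=11) cum 11
  x=2 (N1, w=30) cum 41  ← median
  x=2 (N3, w=5) cum 46
  x=10 (N4, w=35) cum 81
⇒ x* = 2
y-coordinate, sorted with cumulative weight:
  y=0 (N4, w=35) cum 35
  y=2 (N2, w=11) cum 46  ← median
  y=9 (N1, w=30) cum 76
  y=10 (N3, w=5) cum 81
⇒ y* = 2

(2, 2)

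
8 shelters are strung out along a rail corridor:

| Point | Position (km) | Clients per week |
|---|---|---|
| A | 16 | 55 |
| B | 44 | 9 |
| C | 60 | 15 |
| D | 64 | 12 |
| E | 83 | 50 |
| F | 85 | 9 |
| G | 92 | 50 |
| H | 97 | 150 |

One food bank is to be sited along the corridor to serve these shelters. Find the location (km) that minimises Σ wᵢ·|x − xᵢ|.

x = 92

For a sum of weighted absolute distances on a line, the optimum is the weighted median (not the mean). Total weight W = 350; half-weight = 175.
Sort by position and accumulate weight:
  km 16 (A, w=55) → cum 55
  km 44 (B, w=9) → cum 64
  km 60 (C, w=15) → cum 79
  km 64 (D, w=12) → cum 91
  km 83 (E, w=50) → cum 141
  km 85 (F, w=9) → cum 150
  km 92 (G, w=50) → cum 200  ≥ 175 → median here
  km 97 (H, w=150) → cum 350
Optimal location: km 92.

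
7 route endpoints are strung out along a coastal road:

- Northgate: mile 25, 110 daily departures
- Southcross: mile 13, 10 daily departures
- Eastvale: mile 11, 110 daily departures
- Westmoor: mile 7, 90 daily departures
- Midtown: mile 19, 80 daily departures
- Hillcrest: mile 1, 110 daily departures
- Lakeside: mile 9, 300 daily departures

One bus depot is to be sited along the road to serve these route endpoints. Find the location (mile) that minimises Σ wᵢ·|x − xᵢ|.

x = 9

For a sum of weighted absolute distances on a line, the optimum is the weighted median (not the mean). Total weight W = 810; half-weight = 405.
Sort by position and accumulate weight:
  mile 1 (Hillcrest, w=110) → cum 110
  mile 7 (Westmoor, w=90) → cum 200
  mile 9 (Lakeside, w=300) → cum 500  ≥ 405 → median here
  mile 11 (Eastvale, w=110) → cum 610
  mile 13 (Southcross, w=10) → cum 620
  mile 19 (Midtown, w=80) → cum 700
  mile 25 (Northgate, w=110) → cum 810
Optimal location: mile 9.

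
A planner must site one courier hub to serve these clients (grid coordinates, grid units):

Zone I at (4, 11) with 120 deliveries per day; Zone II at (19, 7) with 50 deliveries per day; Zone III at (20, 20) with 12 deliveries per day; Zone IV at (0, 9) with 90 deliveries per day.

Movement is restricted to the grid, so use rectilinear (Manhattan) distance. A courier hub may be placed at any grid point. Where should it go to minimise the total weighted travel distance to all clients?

Manhattan distance separates: Σwᵢ(|x−xᵢ|+|y−yᵢ|) = Σwᵢ|x−xᵢ| + Σwᵢ|y−yᵢ|, so x and y are optimised independently as 1-D weighted medians.
Total weight W = 272; half = 136.
x-coordinate, sorted with cumulative weight:
  x=0 (Zone IV, w=90) cum 90
  x=4 (Zone I, w=120) cum 210  ← median
  x=19 (Zone II, w=50) cum 260
  x=20 (Zone III, w=12) cum 272
⇒ x* = 4
y-coordinate, sorted with cumulative weight:
  y=7 (Zone II, w=50) cum 50
  y=9 (Zone IV, w=90) cum 140  ← median
  y=11 (Zone I, w=120) cum 260
  y=20 (Zone III, w=12) cum 272
⇒ y* = 9

(4, 9)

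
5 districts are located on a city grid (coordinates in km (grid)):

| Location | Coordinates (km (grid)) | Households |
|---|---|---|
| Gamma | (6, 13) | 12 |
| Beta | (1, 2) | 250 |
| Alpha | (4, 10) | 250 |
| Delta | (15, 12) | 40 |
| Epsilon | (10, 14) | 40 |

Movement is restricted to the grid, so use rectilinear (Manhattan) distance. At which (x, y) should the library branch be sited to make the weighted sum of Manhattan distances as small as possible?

Manhattan distance separates: Σwᵢ(|x−xᵢ|+|y−yᵢ|) = Σwᵢ|x−xᵢ| + Σwᵢ|y−yᵢ|, so x and y are optimised independently as 1-D weighted medians.
Total weight W = 592; half = 296.
x-coordinate, sorted with cumulative weight:
  x=1 (Beta, w=250) cum 250
  x=4 (Alpha, w=250) cum 500  ← median
  x=6 (Gamma, w=12) cum 512
  x=10 (Epsilon, w=40) cum 552
  x=15 (Delta, w=40) cum 592
⇒ x* = 4
y-coordinate, sorted with cumulative weight:
  y=2 (Beta, w=250) cum 250
  y=10 (Alpha, w=250) cum 500  ← median
  y=12 (Delta, w=40) cum 540
  y=13 (Gamma, w=12) cum 552
  y=14 (Epsilon, w=40) cum 592
⇒ y* = 10

(4, 10)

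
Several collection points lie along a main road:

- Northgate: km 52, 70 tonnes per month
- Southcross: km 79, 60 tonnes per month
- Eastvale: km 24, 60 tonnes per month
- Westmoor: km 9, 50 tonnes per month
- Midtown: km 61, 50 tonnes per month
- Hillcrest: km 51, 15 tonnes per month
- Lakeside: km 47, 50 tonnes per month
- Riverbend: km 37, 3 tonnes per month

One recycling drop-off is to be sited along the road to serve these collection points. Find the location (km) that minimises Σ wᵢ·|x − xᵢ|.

For a sum of weighted absolute distances on a line, the optimum is the weighted median (not the mean). Total weight W = 358; half-weight = 179.
Sort by position and accumulate weight:
  km 9 (Westmoor, w=50) → cum 50
  km 24 (Eastvale, w=60) → cum 110
  km 37 (Riverbend, w=3) → cum 113
  km 47 (Lakeside, w=50) → cum 163
  km 51 (Hillcrest, w=15) → cum 178
  km 52 (Northgate, w=70) → cum 248  ≥ 179 → median here
  km 61 (Midtown, w=50) → cum 298
  km 79 (Southcross, w=60) → cum 358
Optimal location: km 52.

x = 52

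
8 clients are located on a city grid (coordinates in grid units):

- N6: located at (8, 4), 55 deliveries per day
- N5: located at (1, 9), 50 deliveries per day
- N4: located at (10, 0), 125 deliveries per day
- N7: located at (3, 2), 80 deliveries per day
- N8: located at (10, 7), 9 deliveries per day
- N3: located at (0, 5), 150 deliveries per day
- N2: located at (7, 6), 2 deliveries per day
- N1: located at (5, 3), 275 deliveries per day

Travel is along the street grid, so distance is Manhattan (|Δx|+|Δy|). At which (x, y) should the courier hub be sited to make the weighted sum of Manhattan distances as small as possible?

Manhattan distance separates: Σwᵢ(|x−xᵢ|+|y−yᵢ|) = Σwᵢ|x−xᵢ| + Σwᵢ|y−yᵢ|, so x and y are optimised independently as 1-D weighted medians.
Total weight W = 746; half = 373.
x-coordinate, sorted with cumulative weight:
  x=0 (N3, w=150) cum 150
  x=1 (N5, w=50) cum 200
  x=3 (N7, w=80) cum 280
  x=5 (N1, w=275) cum 555  ← median
  x=7 (N2, w=2) cum 557
  x=8 (N6, w=55) cum 612
  x=10 (N4, w=125) cum 737
  x=10 (N8, w=9) cum 746
⇒ x* = 5
y-coordinate, sorted with cumulative weight:
  y=0 (N4, w=125) cum 125
  y=2 (N7, w=80) cum 205
  y=3 (N1, w=275) cum 480  ← median
  y=4 (N6, w=55) cum 535
  y=5 (N3, w=150) cum 685
  y=6 (N2, w=2) cum 687
  y=7 (N8, w=9) cum 696
  y=9 (N5, w=50) cum 746
⇒ y* = 3

(5, 3)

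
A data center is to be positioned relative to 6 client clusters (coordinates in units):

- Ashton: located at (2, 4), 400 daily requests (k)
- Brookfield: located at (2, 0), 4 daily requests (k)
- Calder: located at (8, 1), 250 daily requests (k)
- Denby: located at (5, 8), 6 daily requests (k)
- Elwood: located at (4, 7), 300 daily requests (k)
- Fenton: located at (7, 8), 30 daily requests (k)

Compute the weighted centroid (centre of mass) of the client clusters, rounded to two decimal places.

(4.29, 4.28)

The minimiser of Σwᵢ‖p−pᵢ‖² is the weighted centroid p* = (Σwᵢpᵢ)/(Σwᵢ).
Σwᵢ = 990.
Σwᵢxᵢ = 400·2 + 4·2 + 250·8 + 6·5 + 300·4 + 30·7 = 4248.
Σwᵢyᵢ = 400·4 + 4·0 + 250·1 + 6·8 + 300·7 + 30·8 = 4238.
x* = 4248/990 = 4.29, y* = 4238/990 = 4.28.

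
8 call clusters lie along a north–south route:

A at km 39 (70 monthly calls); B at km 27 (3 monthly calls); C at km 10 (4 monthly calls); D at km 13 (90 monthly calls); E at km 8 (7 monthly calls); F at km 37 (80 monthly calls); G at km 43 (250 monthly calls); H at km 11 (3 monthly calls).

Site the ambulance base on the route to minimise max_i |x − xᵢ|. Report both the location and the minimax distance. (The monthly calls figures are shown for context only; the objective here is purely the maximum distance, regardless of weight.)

location 25.5, max distance 17.5

The 1-center on a line is the midpoint of the two extreme points: leftmost at 8, rightmost at 43.
Optimal location = (8 + 43)/2 = 25.5; maximum distance = (43 − 8)/2 = 17.5.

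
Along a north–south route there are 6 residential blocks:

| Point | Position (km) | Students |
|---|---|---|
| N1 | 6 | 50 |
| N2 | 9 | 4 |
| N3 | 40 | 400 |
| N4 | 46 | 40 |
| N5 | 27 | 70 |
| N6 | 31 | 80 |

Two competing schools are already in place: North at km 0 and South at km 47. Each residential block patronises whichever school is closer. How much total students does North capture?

The indifferent point is the midpoint (0+47)/2 = 23.5; residential blocks left of it (closer to North at 0) go to North, those right go to South.
  N1 at 6 (w=50) → North
  N2 at 9 (w=4) → North
  N5 at 27 (w=70) → South
  N6 at 31 (w=80) → South
  N3 at 40 (w=400) → South
  N4 at 46 (w=40) → South
North captures 54; South captures 590.

54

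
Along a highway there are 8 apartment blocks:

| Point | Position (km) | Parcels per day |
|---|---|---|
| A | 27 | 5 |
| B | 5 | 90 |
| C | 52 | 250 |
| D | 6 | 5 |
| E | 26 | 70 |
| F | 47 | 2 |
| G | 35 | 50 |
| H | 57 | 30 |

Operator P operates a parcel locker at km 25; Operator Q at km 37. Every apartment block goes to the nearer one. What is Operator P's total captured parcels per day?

The indifferent point is the midpoint (25+37)/2 = 31; apartment blocks left of it (closer to Operator P at 25) go to Operator P, those right go to Operator Q.
  B at 5 (w=90) → Operator P
  D at 6 (w=5) → Operator P
  E at 26 (w=70) → Operator P
  A at 27 (w=5) → Operator P
  G at 35 (w=50) → Operator Q
  F at 47 (w=2) → Operator Q
  C at 52 (w=250) → Operator Q
  H at 57 (w=30) → Operator Q
Operator P captures 170; Operator Q captures 332.

170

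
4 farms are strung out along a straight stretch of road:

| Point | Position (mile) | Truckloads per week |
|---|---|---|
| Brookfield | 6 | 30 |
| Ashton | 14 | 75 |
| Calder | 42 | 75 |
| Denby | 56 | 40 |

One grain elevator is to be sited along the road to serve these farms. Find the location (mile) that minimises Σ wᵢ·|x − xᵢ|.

x = 42

For a sum of weighted absolute distances on a line, the optimum is the weighted median (not the mean). Total weight W = 220; half-weight = 110.
Sort by position and accumulate weight:
  mile 6 (Brookfield, w=30) → cum 30
  mile 14 (Ashton, w=75) → cum 105
  mile 42 (Calder, w=75) → cum 180  ≥ 110 → median here
  mile 56 (Denby, w=40) → cum 220
Optimal location: mile 42.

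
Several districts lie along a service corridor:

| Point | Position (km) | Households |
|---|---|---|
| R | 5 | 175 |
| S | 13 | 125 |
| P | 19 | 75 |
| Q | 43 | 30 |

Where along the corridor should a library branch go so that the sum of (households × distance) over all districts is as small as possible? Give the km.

x = 13

For a sum of weighted absolute distances on a line, the optimum is the weighted median (not the mean). Total weight W = 405; half-weight = 202.5.
Sort by position and accumulate weight:
  km 5 (R, w=175) → cum 175
  km 13 (S, w=125) → cum 300  ≥ 202.5 → median here
  km 19 (P, w=75) → cum 375
  km 43 (Q, w=30) → cum 405
Optimal location: km 13.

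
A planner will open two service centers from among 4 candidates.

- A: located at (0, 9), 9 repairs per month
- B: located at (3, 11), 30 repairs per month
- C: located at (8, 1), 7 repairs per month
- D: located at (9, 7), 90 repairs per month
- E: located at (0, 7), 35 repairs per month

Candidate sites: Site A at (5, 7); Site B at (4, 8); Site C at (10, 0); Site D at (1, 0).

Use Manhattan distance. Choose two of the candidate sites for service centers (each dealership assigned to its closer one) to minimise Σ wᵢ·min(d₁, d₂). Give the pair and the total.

{Site A, Site B}, total 763

Evaluate every pair (each demand assigned to the nearer of the two):
  {Site A, Site B}: total = 763
  {Site A, Site C}: total = 799
  {Site A, Site D}: total = 834
  {Site B, Site C}: total = 901
  {Site B, Site D}: total = 936
  {Site C, Site D}: total = 1501
Best pair: {Site A, Site B} with total 763.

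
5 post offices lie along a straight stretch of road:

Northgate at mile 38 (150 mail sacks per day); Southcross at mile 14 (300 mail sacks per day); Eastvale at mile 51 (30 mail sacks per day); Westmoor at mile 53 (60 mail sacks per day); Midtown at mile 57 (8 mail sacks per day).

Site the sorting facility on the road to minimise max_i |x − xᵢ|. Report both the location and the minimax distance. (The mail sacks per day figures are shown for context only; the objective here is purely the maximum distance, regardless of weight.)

The 1-center on a line is the midpoint of the two extreme points: leftmost at 14, rightmost at 57.
Optimal location = (14 + 57)/2 = 35.5; maximum distance = (57 − 14)/2 = 21.5.

location 35.5, max distance 21.5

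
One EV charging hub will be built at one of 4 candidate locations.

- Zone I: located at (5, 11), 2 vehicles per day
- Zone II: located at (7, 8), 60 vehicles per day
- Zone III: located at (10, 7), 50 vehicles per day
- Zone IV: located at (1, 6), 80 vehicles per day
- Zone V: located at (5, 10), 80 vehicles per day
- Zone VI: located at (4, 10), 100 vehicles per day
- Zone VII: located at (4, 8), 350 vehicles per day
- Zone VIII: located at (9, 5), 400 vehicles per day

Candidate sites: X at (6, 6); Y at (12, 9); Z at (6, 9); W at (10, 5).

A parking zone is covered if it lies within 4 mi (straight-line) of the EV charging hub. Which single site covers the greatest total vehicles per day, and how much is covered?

Coverage radius r = 4 mi; a point is covered iff (Δx)²+(Δy)² ≤ 4² = 16.
  X (6, 6): covers {Zone II, Zone VII, Zone VIII} → 810
  Y (12, 9): covers {Zone III} → 50
  Z (6, 9): covers {Zone I, Zone II, Zone V, Zone VI, Zone VII} → 592
  W (10, 5): covers {Zone III, Zone VIII} → 450
Maximum coverage at X: 810 vehicles per day.

X, covering 810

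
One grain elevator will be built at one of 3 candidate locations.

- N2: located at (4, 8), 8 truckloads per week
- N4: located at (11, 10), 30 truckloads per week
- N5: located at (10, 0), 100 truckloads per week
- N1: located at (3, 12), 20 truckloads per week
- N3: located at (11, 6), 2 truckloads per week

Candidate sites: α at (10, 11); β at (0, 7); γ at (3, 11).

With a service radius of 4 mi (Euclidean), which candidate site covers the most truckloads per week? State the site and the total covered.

Coverage radius r = 4 mi; a point is covered iff (Δx)²+(Δy)² ≤ 4² = 16.
  α (10, 11): covers {N4} → 30
  β (0, 7): covers {none} → 0
  γ (3, 11): covers {N2, N1} → 28
Maximum coverage at α: 30 truckloads per week.

α, covering 30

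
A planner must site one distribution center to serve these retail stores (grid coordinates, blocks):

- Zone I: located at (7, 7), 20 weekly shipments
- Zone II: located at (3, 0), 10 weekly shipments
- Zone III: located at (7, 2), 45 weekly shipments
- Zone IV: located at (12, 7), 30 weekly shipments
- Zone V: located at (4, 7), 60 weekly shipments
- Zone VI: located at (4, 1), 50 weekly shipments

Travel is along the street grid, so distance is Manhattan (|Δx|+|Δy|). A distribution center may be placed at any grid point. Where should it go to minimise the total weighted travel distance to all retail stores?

(4, 7)

Manhattan distance separates: Σwᵢ(|x−xᵢ|+|y−yᵢ|) = Σwᵢ|x−xᵢ| + Σwᵢ|y−yᵢ|, so x and y are optimised independently as 1-D weighted medians.
Total weight W = 215; half = 107.5.
x-coordinate, sorted with cumulative weight:
  x=3 (Zone II, w=10) cum 10
  x=4 (Zone V, w=60) cum 70
  x=4 (Zone VI, w=50) cum 120  ← median
  x=7 (Zone I, w=20) cum 140
  x=7 (Zone III, w=45) cum 185
  x=12 (Zone IV, w=30) cum 215
⇒ x* = 4
y-coordinate, sorted with cumulative weight:
  y=0 (Zone II, w=10) cum 10
  y=1 (Zone VI, w=50) cum 60
  y=2 (Zone III, w=45) cum 105
  y=7 (Zone I, w=20) cum 125  ← median
  y=7 (Zone IV, w=30) cum 155
  y=7 (Zone V, w=60) cum 215
⇒ y* = 7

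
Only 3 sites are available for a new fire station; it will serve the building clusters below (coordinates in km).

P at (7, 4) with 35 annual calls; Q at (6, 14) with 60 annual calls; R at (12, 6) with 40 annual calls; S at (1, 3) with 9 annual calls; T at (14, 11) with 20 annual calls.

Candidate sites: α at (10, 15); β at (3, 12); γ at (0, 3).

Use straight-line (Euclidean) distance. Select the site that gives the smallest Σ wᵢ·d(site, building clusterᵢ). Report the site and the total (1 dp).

Total weighted distance at each candidate:
  α (10, 15): total = 1263.4
  β (3, 12): total = 1265.9
  γ (0, 3): total = 1825.5
Minimum is at α with total 1263.4 km.

α, total 1263.4 km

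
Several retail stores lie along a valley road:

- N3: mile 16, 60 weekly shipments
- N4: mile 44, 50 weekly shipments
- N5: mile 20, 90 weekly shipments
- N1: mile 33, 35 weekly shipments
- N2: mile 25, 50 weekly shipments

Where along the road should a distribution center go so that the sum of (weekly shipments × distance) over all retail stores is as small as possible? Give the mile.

x = 20

For a sum of weighted absolute distances on a line, the optimum is the weighted median (not the mean). Total weight W = 285; half-weight = 142.5.
Sort by position and accumulate weight:
  mile 16 (N3, w=60) → cum 60
  mile 20 (N5, w=90) → cum 150  ≥ 142.5 → median here
  mile 25 (N2, w=50) → cum 200
  mile 33 (N1, w=35) → cum 235
  mile 44 (N4, w=50) → cum 285
Optimal location: mile 20.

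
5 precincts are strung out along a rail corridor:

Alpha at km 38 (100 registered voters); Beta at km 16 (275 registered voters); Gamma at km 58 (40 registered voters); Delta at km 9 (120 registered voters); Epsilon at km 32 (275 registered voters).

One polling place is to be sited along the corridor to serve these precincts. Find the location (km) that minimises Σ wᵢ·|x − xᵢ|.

For a sum of weighted absolute distances on a line, the optimum is the weighted median (not the mean). Total weight W = 810; half-weight = 405.
Sort by position and accumulate weight:
  km 9 (Delta, w=120) → cum 120
  km 16 (Beta, w=275) → cum 395
  km 32 (Epsilon, w=275) → cum 670  ≥ 405 → median here
  km 38 (Alpha, w=100) → cum 770
  km 58 (Gamma, w=40) → cum 810
Optimal location: km 32.

x = 32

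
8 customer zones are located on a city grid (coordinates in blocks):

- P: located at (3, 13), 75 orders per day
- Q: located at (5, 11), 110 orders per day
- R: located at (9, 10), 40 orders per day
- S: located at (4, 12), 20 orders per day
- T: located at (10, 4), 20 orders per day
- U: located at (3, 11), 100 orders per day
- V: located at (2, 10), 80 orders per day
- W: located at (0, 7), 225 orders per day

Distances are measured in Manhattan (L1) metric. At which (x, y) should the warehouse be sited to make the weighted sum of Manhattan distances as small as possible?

(3, 10)

Manhattan distance separates: Σwᵢ(|x−xᵢ|+|y−yᵢ|) = Σwᵢ|x−xᵢ| + Σwᵢ|y−yᵢ|, so x and y are optimised independently as 1-D weighted medians.
Total weight W = 670; half = 335.
x-coordinate, sorted with cumulative weight:
  x=0 (W, w=225) cum 225
  x=2 (V, w=80) cum 305
  x=3 (P, w=75) cum 380  ← median
  x=3 (U, w=100) cum 480
  x=4 (S, w=20) cum 500
  x=5 (Q, w=110) cum 610
  x=9 (R, w=40) cum 650
  x=10 (T, w=20) cum 670
⇒ x* = 3
y-coordinate, sorted with cumulative weight:
  y=4 (T, w=20) cum 20
  y=7 (W, w=225) cum 245
  y=10 (R, w=40) cum 285
  y=10 (V, w=80) cum 365  ← median
  y=11 (Q, w=110) cum 475
  y=11 (U, w=100) cum 575
  y=12 (S, w=20) cum 595
  y=13 (P, w=75) cum 670
⇒ y* = 10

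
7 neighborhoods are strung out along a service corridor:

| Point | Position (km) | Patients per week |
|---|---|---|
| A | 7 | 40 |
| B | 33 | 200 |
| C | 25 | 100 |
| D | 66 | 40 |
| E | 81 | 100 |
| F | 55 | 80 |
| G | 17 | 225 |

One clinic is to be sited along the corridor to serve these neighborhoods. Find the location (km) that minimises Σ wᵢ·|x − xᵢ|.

For a sum of weighted absolute distances on a line, the optimum is the weighted median (not the mean). Total weight W = 785; half-weight = 392.5.
Sort by position and accumulate weight:
  km 7 (A, w=40) → cum 40
  km 17 (G, w=225) → cum 265
  km 25 (C, w=100) → cum 365
  km 33 (B, w=200) → cum 565  ≥ 392.5 → median here
  km 55 (F, w=80) → cum 645
  km 66 (D, w=40) → cum 685
  km 81 (E, w=100) → cum 785
Optimal location: km 33.

x = 33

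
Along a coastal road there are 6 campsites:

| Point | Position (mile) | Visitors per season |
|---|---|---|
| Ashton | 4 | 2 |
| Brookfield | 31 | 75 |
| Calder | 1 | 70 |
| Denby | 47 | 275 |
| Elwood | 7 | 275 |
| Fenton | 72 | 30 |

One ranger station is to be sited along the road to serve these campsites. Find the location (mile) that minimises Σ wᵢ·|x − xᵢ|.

x = 31

For a sum of weighted absolute distances on a line, the optimum is the weighted median (not the mean). Total weight W = 727; half-weight = 363.5.
Sort by position and accumulate weight:
  mile 1 (Calder, w=70) → cum 70
  mile 4 (Ashton, w=2) → cum 72
  mile 7 (Elwood, w=275) → cum 347
  mile 31 (Brookfield, w=75) → cum 422  ≥ 363.5 → median here
  mile 47 (Denby, w=275) → cum 697
  mile 72 (Fenton, w=30) → cum 727
Optimal location: mile 31.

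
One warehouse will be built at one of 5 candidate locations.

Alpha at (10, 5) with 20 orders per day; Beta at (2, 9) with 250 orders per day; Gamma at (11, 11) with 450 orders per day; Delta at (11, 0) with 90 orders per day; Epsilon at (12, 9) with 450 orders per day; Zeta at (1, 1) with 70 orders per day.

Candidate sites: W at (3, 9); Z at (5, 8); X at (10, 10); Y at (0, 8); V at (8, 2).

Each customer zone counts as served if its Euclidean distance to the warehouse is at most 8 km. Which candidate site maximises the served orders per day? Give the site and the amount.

Z, covering 1170

Coverage radius r = 8 km; a point is covered iff (Δx)²+(Δy)² ≤ 8² = 64.
  W (3, 9): covers {Beta} → 250
  Z (5, 8): covers {Alpha, Beta, Gamma, Epsilon} → 1170
  X (10, 10): covers {Alpha, Gamma, Epsilon} → 920
  Y (0, 8): covers {Beta, Zeta} → 320
  V (8, 2): covers {Alpha, Delta, Zeta} → 180
Maximum coverage at Z: 1170 orders per day.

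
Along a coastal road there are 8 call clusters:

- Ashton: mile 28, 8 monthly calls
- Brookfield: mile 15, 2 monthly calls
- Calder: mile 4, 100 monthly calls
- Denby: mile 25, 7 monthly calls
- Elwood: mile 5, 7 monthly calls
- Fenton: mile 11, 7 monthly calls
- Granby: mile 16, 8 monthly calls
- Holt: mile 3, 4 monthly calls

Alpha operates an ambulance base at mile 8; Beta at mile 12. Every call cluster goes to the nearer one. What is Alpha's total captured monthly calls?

The indifferent point is the midpoint (8+12)/2 = 10; call clusters left of it (closer to Alpha at 8) go to Alpha, those right go to Beta.
  Holt at 3 (w=4) → Alpha
  Calder at 4 (w=100) → Alpha
  Elwood at 5 (w=7) → Alpha
  Fenton at 11 (w=7) → Beta
  Brookfield at 15 (w=2) → Beta
  Granby at 16 (w=8) → Beta
  Denby at 25 (w=7) → Beta
  Ashton at 28 (w=8) → Beta
Alpha captures 111; Beta captures 32.

111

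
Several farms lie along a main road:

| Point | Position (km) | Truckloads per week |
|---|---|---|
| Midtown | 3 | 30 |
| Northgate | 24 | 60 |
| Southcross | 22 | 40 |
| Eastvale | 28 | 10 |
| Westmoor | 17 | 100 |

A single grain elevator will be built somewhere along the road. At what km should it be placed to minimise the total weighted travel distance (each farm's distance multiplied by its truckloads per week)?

For a sum of weighted absolute distances on a line, the optimum is the weighted median (not the mean). Total weight W = 240; half-weight = 120.
Sort by position and accumulate weight:
  km 3 (Midtown, w=30) → cum 30
  km 17 (Westmoor, w=100) → cum 130  ≥ 120 → median here
  km 22 (Southcross, w=40) → cum 170
  km 24 (Northgate, w=60) → cum 230
  km 28 (Eastvale, w=10) → cum 240
Optimal location: km 17.

x = 17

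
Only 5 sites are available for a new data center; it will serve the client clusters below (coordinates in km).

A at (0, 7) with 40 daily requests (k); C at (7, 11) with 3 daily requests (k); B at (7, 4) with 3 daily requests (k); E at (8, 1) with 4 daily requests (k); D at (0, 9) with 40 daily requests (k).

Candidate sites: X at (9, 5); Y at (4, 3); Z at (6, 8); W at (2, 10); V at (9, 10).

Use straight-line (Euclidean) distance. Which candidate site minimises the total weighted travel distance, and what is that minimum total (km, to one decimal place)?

W, total 315.7 km

Total weighted distance at each candidate:
  X (9, 5): total = 804.9
  Y (4, 3): total = 567.7
  Z (6, 8): total = 537.6
  W (2, 10): total = 315.7
  V (9, 10): total = 803.6
Minimum is at W with total 315.7 km.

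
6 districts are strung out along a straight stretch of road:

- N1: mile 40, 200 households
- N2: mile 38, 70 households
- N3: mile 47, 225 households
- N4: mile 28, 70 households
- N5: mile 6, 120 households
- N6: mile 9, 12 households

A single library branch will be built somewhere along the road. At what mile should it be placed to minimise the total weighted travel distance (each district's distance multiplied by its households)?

For a sum of weighted absolute distances on a line, the optimum is the weighted median (not the mean). Total weight W = 697; half-weight = 348.5.
Sort by position and accumulate weight:
  mile 6 (N5, w=120) → cum 120
  mile 9 (N6, w=12) → cum 132
  mile 28 (N4, w=70) → cum 202
  mile 38 (N2, w=70) → cum 272
  mile 40 (N1, w=200) → cum 472  ≥ 348.5 → median here
  mile 47 (N3, w=225) → cum 697
Optimal location: mile 40.

x = 40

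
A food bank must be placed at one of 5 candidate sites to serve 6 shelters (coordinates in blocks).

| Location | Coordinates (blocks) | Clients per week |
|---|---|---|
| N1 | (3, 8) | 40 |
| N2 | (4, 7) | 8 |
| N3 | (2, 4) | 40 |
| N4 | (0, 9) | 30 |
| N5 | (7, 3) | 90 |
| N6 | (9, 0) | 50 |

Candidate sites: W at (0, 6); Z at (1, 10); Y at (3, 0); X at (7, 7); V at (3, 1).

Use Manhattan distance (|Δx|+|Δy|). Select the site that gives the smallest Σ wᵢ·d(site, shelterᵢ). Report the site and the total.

X, total 1624 blocks

Total weighted distance at each candidate:
  W (0, 6): total = 2140
  Z (1, 10): total = 2618
  Y (3, 0): total = 1874
  X (7, 7): total = 1624
  V (3, 1): total = 1716
Minimum is at X with total 1624 blocks.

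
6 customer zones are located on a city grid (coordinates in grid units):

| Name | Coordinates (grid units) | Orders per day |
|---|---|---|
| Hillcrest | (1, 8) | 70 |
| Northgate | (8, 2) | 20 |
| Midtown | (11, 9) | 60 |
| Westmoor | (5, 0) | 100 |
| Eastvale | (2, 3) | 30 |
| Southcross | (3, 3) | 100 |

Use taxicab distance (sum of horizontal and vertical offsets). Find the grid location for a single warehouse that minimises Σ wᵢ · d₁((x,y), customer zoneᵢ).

(3, 3)

Manhattan distance separates: Σwᵢ(|x−xᵢ|+|y−yᵢ|) = Σwᵢ|x−xᵢ| + Σwᵢ|y−yᵢ|, so x and y are optimised independently as 1-D weighted medians.
Total weight W = 380; half = 190.
x-coordinate, sorted with cumulative weight:
  x=1 (Hillcrest, w=70) cum 70
  x=2 (Eastvale, w=30) cum 100
  x=3 (Southcross, w=100) cum 200  ← median
  x=5 (Westmoor, w=100) cum 300
  x=8 (Northgate, w=20) cum 320
  x=11 (Midtown, w=60) cum 380
⇒ x* = 3
y-coordinate, sorted with cumulative weight:
  y=0 (Westmoor, w=100) cum 100
  y=2 (Northgate, w=20) cum 120
  y=3 (Eastvale, w=30) cum 150
  y=3 (Southcross, w=100) cum 250  ← median
  y=8 (Hillcrest, w=70) cum 320
  y=9 (Midtown, w=60) cum 380
⇒ y* = 3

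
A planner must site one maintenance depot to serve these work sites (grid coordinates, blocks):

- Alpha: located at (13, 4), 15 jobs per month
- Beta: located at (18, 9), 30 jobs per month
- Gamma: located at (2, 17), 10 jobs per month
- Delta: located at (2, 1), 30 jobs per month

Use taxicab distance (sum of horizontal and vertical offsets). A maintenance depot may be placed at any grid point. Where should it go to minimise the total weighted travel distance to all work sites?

(13, 4)

Manhattan distance separates: Σwᵢ(|x−xᵢ|+|y−yᵢ|) = Σwᵢ|x−xᵢ| + Σwᵢ|y−yᵢ|, so x and y are optimised independently as 1-D weighted medians.
Total weight W = 85; half = 42.5.
x-coordinate, sorted with cumulative weight:
  x=2 (Gamma, w=10) cum 10
  x=2 (Delta, w=30) cum 40
  x=13 (Alpha, w=15) cum 55  ← median
  x=18 (Beta, w=30) cum 85
⇒ x* = 13
y-coordinate, sorted with cumulative weight:
  y=1 (Delta, w=30) cum 30
  y=4 (Alpha, w=15) cum 45  ← median
  y=9 (Beta, w=30) cum 75
  y=17 (Gamma, w=10) cum 85
⇒ y* = 4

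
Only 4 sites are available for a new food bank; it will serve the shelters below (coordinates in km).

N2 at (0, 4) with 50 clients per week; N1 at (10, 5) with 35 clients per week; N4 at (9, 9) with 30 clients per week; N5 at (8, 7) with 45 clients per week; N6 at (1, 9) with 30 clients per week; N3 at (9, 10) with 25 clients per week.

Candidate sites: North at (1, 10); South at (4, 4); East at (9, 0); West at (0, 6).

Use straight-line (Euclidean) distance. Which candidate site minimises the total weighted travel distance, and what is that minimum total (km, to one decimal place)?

South, total 1220.2 km

Total weighted distance at each candidate:
  North (1, 10): total = 1479.1
  South (4, 4): total = 1220.2
  East (9, 0): total = 1870.4
  West (0, 6): total = 1440.2
Minimum is at South with total 1220.2 km.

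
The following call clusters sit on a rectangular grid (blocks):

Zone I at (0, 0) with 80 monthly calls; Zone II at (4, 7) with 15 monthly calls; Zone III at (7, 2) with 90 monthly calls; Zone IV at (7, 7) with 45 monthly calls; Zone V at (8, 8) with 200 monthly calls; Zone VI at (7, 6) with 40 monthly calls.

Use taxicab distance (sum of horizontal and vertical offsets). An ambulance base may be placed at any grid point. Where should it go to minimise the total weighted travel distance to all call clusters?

(7, 7)

Manhattan distance separates: Σwᵢ(|x−xᵢ|+|y−yᵢ|) = Σwᵢ|x−xᵢ| + Σwᵢ|y−yᵢ|, so x and y are optimised independently as 1-D weighted medians.
Total weight W = 470; half = 235.
x-coordinate, sorted with cumulative weight:
  x=0 (Zone I, w=80) cum 80
  x=4 (Zone II, w=15) cum 95
  x=7 (Zone III, w=90) cum 185
  x=7 (Zone IV, w=45) cum 230
  x=7 (Zone VI, w=40) cum 270  ← median
  x=8 (Zone V, w=200) cum 470
⇒ x* = 7
y-coordinate, sorted with cumulative weight:
  y=0 (Zone I, w=80) cum 80
  y=2 (Zone III, w=90) cum 170
  y=6 (Zone VI, w=40) cum 210
  y=7 (Zone II, w=15) cum 225
  y=7 (Zone IV, w=45) cum 270  ← median
  y=8 (Zone V, w=200) cum 470
⇒ y* = 7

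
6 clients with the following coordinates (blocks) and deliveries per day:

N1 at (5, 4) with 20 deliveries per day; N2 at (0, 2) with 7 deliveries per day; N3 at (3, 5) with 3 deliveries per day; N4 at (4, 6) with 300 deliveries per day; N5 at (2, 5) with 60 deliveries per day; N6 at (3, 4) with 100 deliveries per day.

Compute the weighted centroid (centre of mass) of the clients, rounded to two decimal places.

(3.53, 5.32)

The minimiser of Σwᵢ‖p−pᵢ‖² is the weighted centroid p* = (Σwᵢpᵢ)/(Σwᵢ).
Σwᵢ = 490.
Σwᵢxᵢ = 20·5 + 7·0 + 3·3 + 300·4 + 60·2 + 100·3 = 1729.
Σwᵢyᵢ = 20·4 + 7·2 + 3·5 + 300·6 + 60·5 + 100·4 = 2609.
x* = 1729/490 = 3.53, y* = 2609/490 = 5.32.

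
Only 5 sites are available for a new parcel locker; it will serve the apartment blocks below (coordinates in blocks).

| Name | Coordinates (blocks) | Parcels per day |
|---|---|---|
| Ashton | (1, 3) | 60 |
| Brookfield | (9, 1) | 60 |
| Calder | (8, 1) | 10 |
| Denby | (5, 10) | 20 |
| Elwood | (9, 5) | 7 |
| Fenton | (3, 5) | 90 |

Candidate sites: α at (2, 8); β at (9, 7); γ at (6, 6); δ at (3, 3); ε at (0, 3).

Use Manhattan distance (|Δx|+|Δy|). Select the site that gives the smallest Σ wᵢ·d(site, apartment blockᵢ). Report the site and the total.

δ, total 1086 blocks

Total weighted distance at each candidate:
  α (2, 8): total = 1860
  β (9, 7): total = 2024
  γ (6, 6): total = 1518
  δ (3, 3): total = 1086
  ε (0, 3): total = 1587
Minimum is at δ with total 1086 blocks.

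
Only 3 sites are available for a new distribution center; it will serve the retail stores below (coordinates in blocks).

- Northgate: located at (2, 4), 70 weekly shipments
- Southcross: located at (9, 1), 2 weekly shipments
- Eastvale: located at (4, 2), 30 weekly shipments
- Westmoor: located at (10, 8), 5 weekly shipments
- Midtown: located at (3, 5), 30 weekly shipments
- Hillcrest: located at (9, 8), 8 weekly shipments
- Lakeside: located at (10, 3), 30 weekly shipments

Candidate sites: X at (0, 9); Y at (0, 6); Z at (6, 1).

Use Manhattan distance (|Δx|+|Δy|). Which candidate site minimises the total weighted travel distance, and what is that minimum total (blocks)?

Total weighted distance at each candidate:
  X (0, 9): total = 1679
  Y (0, 6): total = 1206
  Z (6, 1): total = 1111
Minimum is at Z with total 1111 blocks.

Z, total 1111 blocks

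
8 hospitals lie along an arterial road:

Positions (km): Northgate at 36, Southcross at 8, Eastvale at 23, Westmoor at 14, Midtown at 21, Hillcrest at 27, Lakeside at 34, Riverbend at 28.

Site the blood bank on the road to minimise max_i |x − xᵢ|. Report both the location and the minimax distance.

location 22, max distance 14

The 1-center on a line is the midpoint of the two extreme points: leftmost at 8, rightmost at 36.
Optimal location = (8 + 36)/2 = 22; maximum distance = (36 − 8)/2 = 14.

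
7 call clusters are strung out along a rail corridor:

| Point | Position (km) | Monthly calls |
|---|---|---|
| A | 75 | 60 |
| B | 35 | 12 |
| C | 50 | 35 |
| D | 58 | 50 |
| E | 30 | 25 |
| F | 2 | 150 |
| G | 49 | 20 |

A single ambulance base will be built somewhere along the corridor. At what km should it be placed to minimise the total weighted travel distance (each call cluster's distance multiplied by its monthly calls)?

For a sum of weighted absolute distances on a line, the optimum is the weighted median (not the mean). Total weight W = 352; half-weight = 176.
Sort by position and accumulate weight:
  km 2 (F, w=150) → cum 150
  km 30 (E, w=25) → cum 175
  km 35 (B, w=12) → cum 187  ≥ 176 → median here
  km 49 (G, w=20) → cum 207
  km 50 (C, w=35) → cum 242
  km 58 (D, w=50) → cum 292
  km 75 (A, w=60) → cum 352
Optimal location: km 35.

x = 35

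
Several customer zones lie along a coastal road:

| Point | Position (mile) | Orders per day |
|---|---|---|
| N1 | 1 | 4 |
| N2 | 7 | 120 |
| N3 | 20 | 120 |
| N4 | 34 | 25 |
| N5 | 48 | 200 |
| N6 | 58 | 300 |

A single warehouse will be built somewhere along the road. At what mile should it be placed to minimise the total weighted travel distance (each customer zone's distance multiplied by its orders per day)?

x = 48

For a sum of weighted absolute distances on a line, the optimum is the weighted median (not the mean). Total weight W = 769; half-weight = 384.5.
Sort by position and accumulate weight:
  mile 1 (N1, w=4) → cum 4
  mile 7 (N2, w=120) → cum 124
  mile 20 (N3, w=120) → cum 244
  mile 34 (N4, w=25) → cum 269
  mile 48 (N5, w=200) → cum 469  ≥ 384.5 → median here
  mile 58 (N6, w=300) → cum 769
Optimal location: mile 48.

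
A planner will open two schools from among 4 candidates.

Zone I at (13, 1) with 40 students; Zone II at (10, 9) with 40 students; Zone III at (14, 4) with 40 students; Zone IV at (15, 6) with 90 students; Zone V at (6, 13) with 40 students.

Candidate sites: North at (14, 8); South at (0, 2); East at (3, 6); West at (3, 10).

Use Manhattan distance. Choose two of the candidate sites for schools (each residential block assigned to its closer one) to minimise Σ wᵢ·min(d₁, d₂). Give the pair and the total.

{North, West}, total 1190

Evaluate every pair (each demand assigned to the nearer of the two):
  {North, West}: total = 1190
  {North, East}: total = 1350
  {North, South}: total = 1470
  {East, West}: total = 2760
  {South, East}: total = 2960
  {South, West}: total = 3200
Best pair: {North, West} with total 1190.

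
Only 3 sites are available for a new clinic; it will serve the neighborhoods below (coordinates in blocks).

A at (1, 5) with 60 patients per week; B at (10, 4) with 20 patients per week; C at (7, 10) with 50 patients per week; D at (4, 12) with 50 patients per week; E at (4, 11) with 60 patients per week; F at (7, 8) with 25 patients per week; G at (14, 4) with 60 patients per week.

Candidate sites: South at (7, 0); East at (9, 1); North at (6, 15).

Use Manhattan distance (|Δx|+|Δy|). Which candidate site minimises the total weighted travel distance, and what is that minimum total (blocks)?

North, total 3450 blocks

Total weighted distance at each candidate:
  South (7, 0): total = 3750
  East (9, 1): total = 3755
  North (6, 15): total = 3450
Minimum is at North with total 3450 blocks.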